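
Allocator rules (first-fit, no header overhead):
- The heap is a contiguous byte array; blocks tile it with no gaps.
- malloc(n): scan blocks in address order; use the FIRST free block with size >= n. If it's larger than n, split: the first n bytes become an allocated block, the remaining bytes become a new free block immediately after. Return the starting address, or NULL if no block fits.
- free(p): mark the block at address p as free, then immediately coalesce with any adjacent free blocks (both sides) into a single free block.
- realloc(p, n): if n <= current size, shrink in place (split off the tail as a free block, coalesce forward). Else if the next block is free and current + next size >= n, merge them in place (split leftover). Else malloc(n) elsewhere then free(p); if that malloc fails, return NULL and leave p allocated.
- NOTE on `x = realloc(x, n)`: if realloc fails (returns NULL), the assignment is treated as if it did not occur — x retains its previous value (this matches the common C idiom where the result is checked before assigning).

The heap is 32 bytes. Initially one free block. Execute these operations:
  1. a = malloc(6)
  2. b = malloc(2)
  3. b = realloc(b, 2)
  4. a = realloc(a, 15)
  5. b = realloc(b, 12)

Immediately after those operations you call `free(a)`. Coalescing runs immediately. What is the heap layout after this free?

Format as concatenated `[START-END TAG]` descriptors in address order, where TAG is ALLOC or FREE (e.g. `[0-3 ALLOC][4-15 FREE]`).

Answer: [0-5 FREE][6-7 ALLOC][8-31 FREE]

Derivation:
Op 1: a = malloc(6) -> a = 0; heap: [0-5 ALLOC][6-31 FREE]
Op 2: b = malloc(2) -> b = 6; heap: [0-5 ALLOC][6-7 ALLOC][8-31 FREE]
Op 3: b = realloc(b, 2) -> b = 6; heap: [0-5 ALLOC][6-7 ALLOC][8-31 FREE]
Op 4: a = realloc(a, 15) -> a = 8; heap: [0-5 FREE][6-7 ALLOC][8-22 ALLOC][23-31 FREE]
Op 5: b = realloc(b, 12) -> NULL (b unchanged); heap: [0-5 FREE][6-7 ALLOC][8-22 ALLOC][23-31 FREE]
free(a): a = 8 -> block [8-22 ALLOC]; mark free, coalesce with adjacent free neighbors -> [0-5 FREE][6-7 ALLOC][8-31 FREE]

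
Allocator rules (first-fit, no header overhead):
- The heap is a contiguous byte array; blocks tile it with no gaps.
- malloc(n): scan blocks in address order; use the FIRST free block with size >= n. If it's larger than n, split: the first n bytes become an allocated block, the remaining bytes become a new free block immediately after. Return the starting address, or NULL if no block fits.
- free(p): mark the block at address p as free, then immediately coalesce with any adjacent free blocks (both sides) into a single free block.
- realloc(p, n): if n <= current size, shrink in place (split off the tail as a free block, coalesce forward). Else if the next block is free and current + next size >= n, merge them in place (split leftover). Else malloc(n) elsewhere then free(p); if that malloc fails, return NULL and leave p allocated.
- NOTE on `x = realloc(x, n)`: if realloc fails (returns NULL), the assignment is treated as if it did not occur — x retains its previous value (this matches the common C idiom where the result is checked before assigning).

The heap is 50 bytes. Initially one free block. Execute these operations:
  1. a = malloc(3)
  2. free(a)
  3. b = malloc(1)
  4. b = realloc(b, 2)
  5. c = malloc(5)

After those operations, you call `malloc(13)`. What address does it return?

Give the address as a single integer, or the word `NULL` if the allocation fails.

Op 1: a = malloc(3) -> a = 0; heap: [0-2 ALLOC][3-49 FREE]
Op 2: free(a) -> (freed a); heap: [0-49 FREE]
Op 3: b = malloc(1) -> b = 0; heap: [0-0 ALLOC][1-49 FREE]
Op 4: b = realloc(b, 2) -> b = 0; heap: [0-1 ALLOC][2-49 FREE]
Op 5: c = malloc(5) -> c = 2; heap: [0-1 ALLOC][2-6 ALLOC][7-49 FREE]
malloc(13): first-fit scan over [0-1 ALLOC][2-6 ALLOC][7-49 FREE] -> 7

Answer: 7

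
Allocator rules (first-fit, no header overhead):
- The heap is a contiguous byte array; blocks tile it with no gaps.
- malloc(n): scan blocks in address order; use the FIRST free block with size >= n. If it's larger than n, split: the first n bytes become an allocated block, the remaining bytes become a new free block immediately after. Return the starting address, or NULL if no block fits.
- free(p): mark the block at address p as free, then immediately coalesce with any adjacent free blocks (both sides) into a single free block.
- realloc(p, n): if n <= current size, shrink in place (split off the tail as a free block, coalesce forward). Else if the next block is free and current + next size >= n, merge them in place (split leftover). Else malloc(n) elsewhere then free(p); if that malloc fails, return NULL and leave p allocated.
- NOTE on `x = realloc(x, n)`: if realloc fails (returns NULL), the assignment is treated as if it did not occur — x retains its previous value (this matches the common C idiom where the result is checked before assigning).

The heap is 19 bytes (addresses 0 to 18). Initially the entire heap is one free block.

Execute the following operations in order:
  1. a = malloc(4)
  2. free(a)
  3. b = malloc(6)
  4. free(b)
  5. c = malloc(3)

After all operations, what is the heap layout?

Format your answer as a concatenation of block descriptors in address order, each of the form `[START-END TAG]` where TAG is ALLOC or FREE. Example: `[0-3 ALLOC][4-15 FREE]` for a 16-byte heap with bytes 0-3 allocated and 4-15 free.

Op 1: a = malloc(4) -> a = 0; heap: [0-3 ALLOC][4-18 FREE]
Op 2: free(a) -> (freed a); heap: [0-18 FREE]
Op 3: b = malloc(6) -> b = 0; heap: [0-5 ALLOC][6-18 FREE]
Op 4: free(b) -> (freed b); heap: [0-18 FREE]
Op 5: c = malloc(3) -> c = 0; heap: [0-2 ALLOC][3-18 FREE]

Answer: [0-2 ALLOC][3-18 FREE]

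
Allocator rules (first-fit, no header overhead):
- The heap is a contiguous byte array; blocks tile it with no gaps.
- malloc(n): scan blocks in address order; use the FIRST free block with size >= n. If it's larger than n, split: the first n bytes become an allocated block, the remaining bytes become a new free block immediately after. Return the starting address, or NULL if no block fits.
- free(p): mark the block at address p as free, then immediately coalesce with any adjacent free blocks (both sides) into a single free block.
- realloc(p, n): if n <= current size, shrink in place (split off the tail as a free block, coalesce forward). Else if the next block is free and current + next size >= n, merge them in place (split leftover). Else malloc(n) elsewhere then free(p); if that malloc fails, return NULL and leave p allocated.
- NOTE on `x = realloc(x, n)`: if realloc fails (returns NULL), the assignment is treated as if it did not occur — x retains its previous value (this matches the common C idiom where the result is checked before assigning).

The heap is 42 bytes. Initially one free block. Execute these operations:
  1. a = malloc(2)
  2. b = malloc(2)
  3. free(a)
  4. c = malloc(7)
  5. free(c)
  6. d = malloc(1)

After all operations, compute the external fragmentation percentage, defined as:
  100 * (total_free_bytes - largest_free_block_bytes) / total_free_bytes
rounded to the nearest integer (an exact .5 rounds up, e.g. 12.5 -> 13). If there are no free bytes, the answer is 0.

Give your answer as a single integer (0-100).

Answer: 3

Derivation:
Op 1: a = malloc(2) -> a = 0; heap: [0-1 ALLOC][2-41 FREE]
Op 2: b = malloc(2) -> b = 2; heap: [0-1 ALLOC][2-3 ALLOC][4-41 FREE]
Op 3: free(a) -> (freed a); heap: [0-1 FREE][2-3 ALLOC][4-41 FREE]
Op 4: c = malloc(7) -> c = 4; heap: [0-1 FREE][2-3 ALLOC][4-10 ALLOC][11-41 FREE]
Op 5: free(c) -> (freed c); heap: [0-1 FREE][2-3 ALLOC][4-41 FREE]
Op 6: d = malloc(1) -> d = 0; heap: [0-0 ALLOC][1-1 FREE][2-3 ALLOC][4-41 FREE]
Free blocks: [1 38] total_free=39 largest=38 -> 100*(39-38)/39 = 100/39 ≈ 2.564 -> rounds to 3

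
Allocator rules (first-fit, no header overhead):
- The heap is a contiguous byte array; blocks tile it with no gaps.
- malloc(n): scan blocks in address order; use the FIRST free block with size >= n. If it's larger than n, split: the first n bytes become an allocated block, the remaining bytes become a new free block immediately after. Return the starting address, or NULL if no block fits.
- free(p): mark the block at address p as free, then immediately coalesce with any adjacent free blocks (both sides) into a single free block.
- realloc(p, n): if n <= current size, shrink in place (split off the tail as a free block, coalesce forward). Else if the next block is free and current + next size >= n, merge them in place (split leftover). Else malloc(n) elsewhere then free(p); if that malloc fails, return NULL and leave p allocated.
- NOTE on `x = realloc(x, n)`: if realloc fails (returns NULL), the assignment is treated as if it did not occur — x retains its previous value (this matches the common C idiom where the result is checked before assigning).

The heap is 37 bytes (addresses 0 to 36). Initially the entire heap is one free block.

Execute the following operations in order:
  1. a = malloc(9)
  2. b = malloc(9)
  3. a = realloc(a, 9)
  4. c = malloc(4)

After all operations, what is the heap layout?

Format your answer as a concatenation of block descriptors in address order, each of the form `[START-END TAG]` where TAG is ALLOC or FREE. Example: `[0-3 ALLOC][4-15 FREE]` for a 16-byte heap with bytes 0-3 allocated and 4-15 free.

Op 1: a = malloc(9) -> a = 0; heap: [0-8 ALLOC][9-36 FREE]
Op 2: b = malloc(9) -> b = 9; heap: [0-8 ALLOC][9-17 ALLOC][18-36 FREE]
Op 3: a = realloc(a, 9) -> a = 0; heap: [0-8 ALLOC][9-17 ALLOC][18-36 FREE]
Op 4: c = malloc(4) -> c = 18; heap: [0-8 ALLOC][9-17 ALLOC][18-21 ALLOC][22-36 FREE]

Answer: [0-8 ALLOC][9-17 ALLOC][18-21 ALLOC][22-36 FREE]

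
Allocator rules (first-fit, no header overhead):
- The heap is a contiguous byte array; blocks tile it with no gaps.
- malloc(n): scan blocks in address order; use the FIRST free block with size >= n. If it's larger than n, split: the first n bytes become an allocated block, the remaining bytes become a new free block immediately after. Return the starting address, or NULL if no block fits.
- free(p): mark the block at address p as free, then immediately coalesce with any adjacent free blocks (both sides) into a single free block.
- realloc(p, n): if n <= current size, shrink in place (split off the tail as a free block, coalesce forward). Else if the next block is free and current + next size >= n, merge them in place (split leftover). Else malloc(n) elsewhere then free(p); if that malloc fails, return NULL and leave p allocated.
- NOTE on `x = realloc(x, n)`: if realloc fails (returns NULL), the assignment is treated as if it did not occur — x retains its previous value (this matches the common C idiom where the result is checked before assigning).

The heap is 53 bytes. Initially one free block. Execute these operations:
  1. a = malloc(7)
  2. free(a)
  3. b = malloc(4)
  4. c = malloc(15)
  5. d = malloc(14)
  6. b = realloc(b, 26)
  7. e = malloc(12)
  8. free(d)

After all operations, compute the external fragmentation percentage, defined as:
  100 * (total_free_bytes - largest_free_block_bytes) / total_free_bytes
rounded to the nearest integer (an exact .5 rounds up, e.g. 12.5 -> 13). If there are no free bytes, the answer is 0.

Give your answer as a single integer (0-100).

Answer: 36

Derivation:
Op 1: a = malloc(7) -> a = 0; heap: [0-6 ALLOC][7-52 FREE]
Op 2: free(a) -> (freed a); heap: [0-52 FREE]
Op 3: b = malloc(4) -> b = 0; heap: [0-3 ALLOC][4-52 FREE]
Op 4: c = malloc(15) -> c = 4; heap: [0-3 ALLOC][4-18 ALLOC][19-52 FREE]
Op 5: d = malloc(14) -> d = 19; heap: [0-3 ALLOC][4-18 ALLOC][19-32 ALLOC][33-52 FREE]
Op 6: b = realloc(b, 26) -> NULL (b unchanged); heap: [0-3 ALLOC][4-18 ALLOC][19-32 ALLOC][33-52 FREE]
Op 7: e = malloc(12) -> e = 33; heap: [0-3 ALLOC][4-18 ALLOC][19-32 ALLOC][33-44 ALLOC][45-52 FREE]
Op 8: free(d) -> (freed d); heap: [0-3 ALLOC][4-18 ALLOC][19-32 FREE][33-44 ALLOC][45-52 FREE]
Free blocks: [14 8] total_free=22 largest=14 -> 100*(22-14)/22 = 800/22 ≈ 36.364 -> rounds to 36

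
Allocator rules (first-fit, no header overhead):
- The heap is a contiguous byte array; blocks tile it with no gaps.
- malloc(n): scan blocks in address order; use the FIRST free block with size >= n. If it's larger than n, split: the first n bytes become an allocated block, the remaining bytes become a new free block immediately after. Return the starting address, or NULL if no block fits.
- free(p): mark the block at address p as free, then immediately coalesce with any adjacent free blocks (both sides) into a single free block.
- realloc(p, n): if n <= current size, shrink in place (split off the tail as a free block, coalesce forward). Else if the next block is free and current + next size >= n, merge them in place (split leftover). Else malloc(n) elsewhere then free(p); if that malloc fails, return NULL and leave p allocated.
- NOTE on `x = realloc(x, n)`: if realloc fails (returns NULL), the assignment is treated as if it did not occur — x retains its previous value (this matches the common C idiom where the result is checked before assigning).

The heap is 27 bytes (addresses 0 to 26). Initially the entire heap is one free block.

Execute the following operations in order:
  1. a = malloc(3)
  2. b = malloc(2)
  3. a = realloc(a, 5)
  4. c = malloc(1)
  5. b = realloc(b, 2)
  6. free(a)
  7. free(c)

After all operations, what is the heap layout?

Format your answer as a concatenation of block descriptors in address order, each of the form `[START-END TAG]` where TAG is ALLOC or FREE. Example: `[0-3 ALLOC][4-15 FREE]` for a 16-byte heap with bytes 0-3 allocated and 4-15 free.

Answer: [0-2 FREE][3-4 ALLOC][5-26 FREE]

Derivation:
Op 1: a = malloc(3) -> a = 0; heap: [0-2 ALLOC][3-26 FREE]
Op 2: b = malloc(2) -> b = 3; heap: [0-2 ALLOC][3-4 ALLOC][5-26 FREE]
Op 3: a = realloc(a, 5) -> a = 5; heap: [0-2 FREE][3-4 ALLOC][5-9 ALLOC][10-26 FREE]
Op 4: c = malloc(1) -> c = 0; heap: [0-0 ALLOC][1-2 FREE][3-4 ALLOC][5-9 ALLOC][10-26 FREE]
Op 5: b = realloc(b, 2) -> b = 3; heap: [0-0 ALLOC][1-2 FREE][3-4 ALLOC][5-9 ALLOC][10-26 FREE]
Op 6: free(a) -> (freed a); heap: [0-0 ALLOC][1-2 FREE][3-4 ALLOC][5-26 FREE]
Op 7: free(c) -> (freed c); heap: [0-2 FREE][3-4 ALLOC][5-26 FREE]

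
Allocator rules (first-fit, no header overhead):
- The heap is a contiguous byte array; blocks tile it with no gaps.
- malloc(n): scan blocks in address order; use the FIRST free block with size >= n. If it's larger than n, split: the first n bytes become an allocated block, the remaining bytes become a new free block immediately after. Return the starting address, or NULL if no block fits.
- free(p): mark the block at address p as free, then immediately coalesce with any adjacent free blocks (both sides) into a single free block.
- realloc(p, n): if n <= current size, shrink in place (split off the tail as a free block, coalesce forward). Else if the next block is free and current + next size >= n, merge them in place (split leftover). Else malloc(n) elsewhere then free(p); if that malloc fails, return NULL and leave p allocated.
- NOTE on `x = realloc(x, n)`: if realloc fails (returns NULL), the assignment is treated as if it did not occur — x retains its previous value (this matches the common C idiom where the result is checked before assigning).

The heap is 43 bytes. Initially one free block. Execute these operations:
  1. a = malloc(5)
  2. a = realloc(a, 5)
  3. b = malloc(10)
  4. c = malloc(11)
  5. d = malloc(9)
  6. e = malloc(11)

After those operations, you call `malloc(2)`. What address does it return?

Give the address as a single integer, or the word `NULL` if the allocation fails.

Op 1: a = malloc(5) -> a = 0; heap: [0-4 ALLOC][5-42 FREE]
Op 2: a = realloc(a, 5) -> a = 0; heap: [0-4 ALLOC][5-42 FREE]
Op 3: b = malloc(10) -> b = 5; heap: [0-4 ALLOC][5-14 ALLOC][15-42 FREE]
Op 4: c = malloc(11) -> c = 15; heap: [0-4 ALLOC][5-14 ALLOC][15-25 ALLOC][26-42 FREE]
Op 5: d = malloc(9) -> d = 26; heap: [0-4 ALLOC][5-14 ALLOC][15-25 ALLOC][26-34 ALLOC][35-42 FREE]
Op 6: e = malloc(11) -> e = NULL; heap: [0-4 ALLOC][5-14 ALLOC][15-25 ALLOC][26-34 ALLOC][35-42 FREE]
malloc(2): first-fit scan over [0-4 ALLOC][5-14 ALLOC][15-25 ALLOC][26-34 ALLOC][35-42 FREE] -> 35

Answer: 35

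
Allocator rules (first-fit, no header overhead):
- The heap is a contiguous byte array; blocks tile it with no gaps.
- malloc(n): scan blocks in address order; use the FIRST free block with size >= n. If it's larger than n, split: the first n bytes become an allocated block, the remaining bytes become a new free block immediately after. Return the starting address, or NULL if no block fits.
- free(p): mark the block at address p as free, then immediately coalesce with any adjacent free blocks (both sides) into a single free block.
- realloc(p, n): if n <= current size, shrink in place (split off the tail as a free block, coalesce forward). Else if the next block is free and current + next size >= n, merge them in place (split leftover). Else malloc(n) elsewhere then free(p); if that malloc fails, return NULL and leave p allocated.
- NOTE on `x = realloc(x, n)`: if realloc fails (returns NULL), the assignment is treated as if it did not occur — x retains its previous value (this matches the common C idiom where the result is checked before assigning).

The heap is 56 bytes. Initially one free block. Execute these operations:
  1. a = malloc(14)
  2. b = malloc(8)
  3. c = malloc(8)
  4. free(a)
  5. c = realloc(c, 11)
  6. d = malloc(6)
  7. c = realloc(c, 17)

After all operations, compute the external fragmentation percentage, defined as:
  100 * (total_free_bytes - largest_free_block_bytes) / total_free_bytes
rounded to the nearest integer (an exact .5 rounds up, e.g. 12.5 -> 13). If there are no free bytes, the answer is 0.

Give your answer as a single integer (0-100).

Op 1: a = malloc(14) -> a = 0; heap: [0-13 ALLOC][14-55 FREE]
Op 2: b = malloc(8) -> b = 14; heap: [0-13 ALLOC][14-21 ALLOC][22-55 FREE]
Op 3: c = malloc(8) -> c = 22; heap: [0-13 ALLOC][14-21 ALLOC][22-29 ALLOC][30-55 FREE]
Op 4: free(a) -> (freed a); heap: [0-13 FREE][14-21 ALLOC][22-29 ALLOC][30-55 FREE]
Op 5: c = realloc(c, 11) -> c = 22; heap: [0-13 FREE][14-21 ALLOC][22-32 ALLOC][33-55 FREE]
Op 6: d = malloc(6) -> d = 0; heap: [0-5 ALLOC][6-13 FREE][14-21 ALLOC][22-32 ALLOC][33-55 FREE]
Op 7: c = realloc(c, 17) -> c = 22; heap: [0-5 ALLOC][6-13 FREE][14-21 ALLOC][22-38 ALLOC][39-55 FREE]
Free blocks: [8 17] total_free=25 largest=17 -> 100*(25-17)/25 = 800/25 = 32

Answer: 32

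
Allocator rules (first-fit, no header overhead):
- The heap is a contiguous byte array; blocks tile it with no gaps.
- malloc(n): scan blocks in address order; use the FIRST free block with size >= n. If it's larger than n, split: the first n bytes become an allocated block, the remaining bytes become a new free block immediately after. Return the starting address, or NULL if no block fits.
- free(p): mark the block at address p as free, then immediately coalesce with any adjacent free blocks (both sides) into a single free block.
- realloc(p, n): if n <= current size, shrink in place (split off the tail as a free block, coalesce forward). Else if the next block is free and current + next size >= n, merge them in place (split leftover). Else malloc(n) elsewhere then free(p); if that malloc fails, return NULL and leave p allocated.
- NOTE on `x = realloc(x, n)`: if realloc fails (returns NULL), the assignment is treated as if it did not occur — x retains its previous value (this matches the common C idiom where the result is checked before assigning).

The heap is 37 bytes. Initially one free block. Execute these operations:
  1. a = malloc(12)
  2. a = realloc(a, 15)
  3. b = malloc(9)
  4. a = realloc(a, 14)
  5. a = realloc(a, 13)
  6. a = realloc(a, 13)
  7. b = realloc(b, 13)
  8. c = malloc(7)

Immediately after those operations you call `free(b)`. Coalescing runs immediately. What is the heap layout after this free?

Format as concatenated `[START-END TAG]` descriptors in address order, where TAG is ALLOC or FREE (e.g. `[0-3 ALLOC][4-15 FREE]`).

Op 1: a = malloc(12) -> a = 0; heap: [0-11 ALLOC][12-36 FREE]
Op 2: a = realloc(a, 15) -> a = 0; heap: [0-14 ALLOC][15-36 FREE]
Op 3: b = malloc(9) -> b = 15; heap: [0-14 ALLOC][15-23 ALLOC][24-36 FREE]
Op 4: a = realloc(a, 14) -> a = 0; heap: [0-13 ALLOC][14-14 FREE][15-23 ALLOC][24-36 FREE]
Op 5: a = realloc(a, 13) -> a = 0; heap: [0-12 ALLOC][13-14 FREE][15-23 ALLOC][24-36 FREE]
Op 6: a = realloc(a, 13) -> a = 0; heap: [0-12 ALLOC][13-14 FREE][15-23 ALLOC][24-36 FREE]
Op 7: b = realloc(b, 13) -> b = 15; heap: [0-12 ALLOC][13-14 FREE][15-27 ALLOC][28-36 FREE]
Op 8: c = malloc(7) -> c = 28; heap: [0-12 ALLOC][13-14 FREE][15-27 ALLOC][28-34 ALLOC][35-36 FREE]
free(b): b = 15 -> block [15-27 ALLOC]; mark free, coalesce with adjacent free neighbors -> [0-12 ALLOC][13-27 FREE][28-34 ALLOC][35-36 FREE]

Answer: [0-12 ALLOC][13-27 FREE][28-34 ALLOC][35-36 FREE]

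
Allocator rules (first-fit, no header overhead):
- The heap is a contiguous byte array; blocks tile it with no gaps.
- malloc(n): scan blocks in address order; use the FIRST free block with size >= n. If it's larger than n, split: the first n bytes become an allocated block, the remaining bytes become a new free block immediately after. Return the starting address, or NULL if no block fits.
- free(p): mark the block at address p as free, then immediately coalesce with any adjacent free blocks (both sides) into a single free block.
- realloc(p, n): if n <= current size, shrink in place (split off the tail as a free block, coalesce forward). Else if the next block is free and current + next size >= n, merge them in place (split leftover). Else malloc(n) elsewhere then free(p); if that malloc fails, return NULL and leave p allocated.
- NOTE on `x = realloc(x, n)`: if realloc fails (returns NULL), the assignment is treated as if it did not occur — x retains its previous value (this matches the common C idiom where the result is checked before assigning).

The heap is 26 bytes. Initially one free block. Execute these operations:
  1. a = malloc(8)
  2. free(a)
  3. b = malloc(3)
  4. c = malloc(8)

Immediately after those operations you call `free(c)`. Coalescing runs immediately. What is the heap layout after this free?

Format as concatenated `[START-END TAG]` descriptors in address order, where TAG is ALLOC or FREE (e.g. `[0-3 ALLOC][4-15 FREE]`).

Op 1: a = malloc(8) -> a = 0; heap: [0-7 ALLOC][8-25 FREE]
Op 2: free(a) -> (freed a); heap: [0-25 FREE]
Op 3: b = malloc(3) -> b = 0; heap: [0-2 ALLOC][3-25 FREE]
Op 4: c = malloc(8) -> c = 3; heap: [0-2 ALLOC][3-10 ALLOC][11-25 FREE]
free(c): c = 3 -> block [3-10 ALLOC]; mark free, coalesce with adjacent free neighbors -> [0-2 ALLOC][3-25 FREE]

Answer: [0-2 ALLOC][3-25 FREE]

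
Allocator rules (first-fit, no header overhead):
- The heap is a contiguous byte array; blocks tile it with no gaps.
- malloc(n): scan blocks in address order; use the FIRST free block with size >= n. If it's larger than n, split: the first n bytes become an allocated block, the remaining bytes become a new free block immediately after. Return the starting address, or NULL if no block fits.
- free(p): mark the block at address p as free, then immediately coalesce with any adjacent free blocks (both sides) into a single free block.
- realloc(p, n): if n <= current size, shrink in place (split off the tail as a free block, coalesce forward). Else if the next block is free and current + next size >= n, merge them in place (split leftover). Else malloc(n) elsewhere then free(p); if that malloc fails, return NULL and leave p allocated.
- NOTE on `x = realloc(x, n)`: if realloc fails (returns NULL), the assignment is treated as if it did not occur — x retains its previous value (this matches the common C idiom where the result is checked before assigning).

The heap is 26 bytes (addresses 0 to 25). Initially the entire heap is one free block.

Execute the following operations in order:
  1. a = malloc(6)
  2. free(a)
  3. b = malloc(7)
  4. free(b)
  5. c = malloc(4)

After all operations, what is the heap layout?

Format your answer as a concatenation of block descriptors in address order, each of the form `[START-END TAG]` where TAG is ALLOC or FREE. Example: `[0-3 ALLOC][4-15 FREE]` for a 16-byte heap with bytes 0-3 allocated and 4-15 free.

Answer: [0-3 ALLOC][4-25 FREE]

Derivation:
Op 1: a = malloc(6) -> a = 0; heap: [0-5 ALLOC][6-25 FREE]
Op 2: free(a) -> (freed a); heap: [0-25 FREE]
Op 3: b = malloc(7) -> b = 0; heap: [0-6 ALLOC][7-25 FREE]
Op 4: free(b) -> (freed b); heap: [0-25 FREE]
Op 5: c = malloc(4) -> c = 0; heap: [0-3 ALLOC][4-25 FREE]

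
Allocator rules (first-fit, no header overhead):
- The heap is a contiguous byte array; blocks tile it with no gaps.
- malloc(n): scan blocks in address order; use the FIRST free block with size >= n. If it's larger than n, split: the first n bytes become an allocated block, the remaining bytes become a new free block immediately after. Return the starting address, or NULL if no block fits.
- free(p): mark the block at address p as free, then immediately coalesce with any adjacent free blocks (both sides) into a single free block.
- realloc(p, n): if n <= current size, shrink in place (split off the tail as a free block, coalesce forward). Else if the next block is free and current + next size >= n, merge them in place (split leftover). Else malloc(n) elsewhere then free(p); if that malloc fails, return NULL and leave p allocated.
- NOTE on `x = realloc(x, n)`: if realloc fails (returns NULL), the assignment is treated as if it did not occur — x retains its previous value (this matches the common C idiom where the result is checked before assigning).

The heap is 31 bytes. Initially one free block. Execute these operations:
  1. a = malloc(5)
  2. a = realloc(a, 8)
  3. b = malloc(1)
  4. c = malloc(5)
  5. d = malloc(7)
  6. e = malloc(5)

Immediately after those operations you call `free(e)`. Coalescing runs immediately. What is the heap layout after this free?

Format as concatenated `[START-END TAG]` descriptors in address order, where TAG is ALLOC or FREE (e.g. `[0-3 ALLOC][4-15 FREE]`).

Op 1: a = malloc(5) -> a = 0; heap: [0-4 ALLOC][5-30 FREE]
Op 2: a = realloc(a, 8) -> a = 0; heap: [0-7 ALLOC][8-30 FREE]
Op 3: b = malloc(1) -> b = 8; heap: [0-7 ALLOC][8-8 ALLOC][9-30 FREE]
Op 4: c = malloc(5) -> c = 9; heap: [0-7 ALLOC][8-8 ALLOC][9-13 ALLOC][14-30 FREE]
Op 5: d = malloc(7) -> d = 14; heap: [0-7 ALLOC][8-8 ALLOC][9-13 ALLOC][14-20 ALLOC][21-30 FREE]
Op 6: e = malloc(5) -> e = 21; heap: [0-7 ALLOC][8-8 ALLOC][9-13 ALLOC][14-20 ALLOC][21-25 ALLOC][26-30 FREE]
free(e): e = 21 -> block [21-25 ALLOC]; mark free, coalesce with adjacent free neighbors -> [0-7 ALLOC][8-8 ALLOC][9-13 ALLOC][14-20 ALLOC][21-30 FREE]

Answer: [0-7 ALLOC][8-8 ALLOC][9-13 ALLOC][14-20 ALLOC][21-30 FREE]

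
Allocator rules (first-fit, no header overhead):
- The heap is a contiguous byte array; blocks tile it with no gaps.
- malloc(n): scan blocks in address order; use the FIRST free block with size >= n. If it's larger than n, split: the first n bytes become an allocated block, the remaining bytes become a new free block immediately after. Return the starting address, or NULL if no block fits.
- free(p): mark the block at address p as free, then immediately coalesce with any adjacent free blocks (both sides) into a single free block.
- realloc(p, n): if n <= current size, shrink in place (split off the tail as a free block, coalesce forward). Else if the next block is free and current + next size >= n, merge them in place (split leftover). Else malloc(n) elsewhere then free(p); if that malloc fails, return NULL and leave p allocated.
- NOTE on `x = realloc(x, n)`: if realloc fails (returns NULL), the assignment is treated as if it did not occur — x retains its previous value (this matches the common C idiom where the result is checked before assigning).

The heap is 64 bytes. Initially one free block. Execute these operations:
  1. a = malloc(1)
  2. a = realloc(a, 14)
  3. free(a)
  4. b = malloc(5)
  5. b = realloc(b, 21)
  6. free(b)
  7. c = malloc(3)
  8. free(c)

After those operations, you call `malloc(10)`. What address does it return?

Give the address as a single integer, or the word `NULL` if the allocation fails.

Op 1: a = malloc(1) -> a = 0; heap: [0-0 ALLOC][1-63 FREE]
Op 2: a = realloc(a, 14) -> a = 0; heap: [0-13 ALLOC][14-63 FREE]
Op 3: free(a) -> (freed a); heap: [0-63 FREE]
Op 4: b = malloc(5) -> b = 0; heap: [0-4 ALLOC][5-63 FREE]
Op 5: b = realloc(b, 21) -> b = 0; heap: [0-20 ALLOC][21-63 FREE]
Op 6: free(b) -> (freed b); heap: [0-63 FREE]
Op 7: c = malloc(3) -> c = 0; heap: [0-2 ALLOC][3-63 FREE]
Op 8: free(c) -> (freed c); heap: [0-63 FREE]
malloc(10): first-fit scan over [0-63 FREE] -> 0

Answer: 0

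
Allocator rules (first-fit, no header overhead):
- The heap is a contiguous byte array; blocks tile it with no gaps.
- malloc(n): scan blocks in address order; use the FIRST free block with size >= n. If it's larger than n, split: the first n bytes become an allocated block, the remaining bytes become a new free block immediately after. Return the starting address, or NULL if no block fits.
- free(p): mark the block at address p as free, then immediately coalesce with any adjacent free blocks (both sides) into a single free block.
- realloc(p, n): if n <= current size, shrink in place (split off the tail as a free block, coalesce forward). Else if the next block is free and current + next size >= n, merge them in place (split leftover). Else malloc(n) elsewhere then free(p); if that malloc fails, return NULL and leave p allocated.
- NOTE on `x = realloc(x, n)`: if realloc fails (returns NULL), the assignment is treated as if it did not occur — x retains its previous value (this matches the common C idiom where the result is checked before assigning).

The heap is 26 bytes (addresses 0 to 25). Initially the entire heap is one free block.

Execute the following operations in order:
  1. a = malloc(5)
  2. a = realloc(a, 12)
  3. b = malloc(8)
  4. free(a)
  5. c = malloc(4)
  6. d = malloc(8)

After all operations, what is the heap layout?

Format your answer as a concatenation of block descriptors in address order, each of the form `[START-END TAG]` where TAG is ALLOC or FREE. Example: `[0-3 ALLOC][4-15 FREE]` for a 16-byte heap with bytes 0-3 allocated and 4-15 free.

Answer: [0-3 ALLOC][4-11 ALLOC][12-19 ALLOC][20-25 FREE]

Derivation:
Op 1: a = malloc(5) -> a = 0; heap: [0-4 ALLOC][5-25 FREE]
Op 2: a = realloc(a, 12) -> a = 0; heap: [0-11 ALLOC][12-25 FREE]
Op 3: b = malloc(8) -> b = 12; heap: [0-11 ALLOC][12-19 ALLOC][20-25 FREE]
Op 4: free(a) -> (freed a); heap: [0-11 FREE][12-19 ALLOC][20-25 FREE]
Op 5: c = malloc(4) -> c = 0; heap: [0-3 ALLOC][4-11 FREE][12-19 ALLOC][20-25 FREE]
Op 6: d = malloc(8) -> d = 4; heap: [0-3 ALLOC][4-11 ALLOC][12-19 ALLOC][20-25 FREE]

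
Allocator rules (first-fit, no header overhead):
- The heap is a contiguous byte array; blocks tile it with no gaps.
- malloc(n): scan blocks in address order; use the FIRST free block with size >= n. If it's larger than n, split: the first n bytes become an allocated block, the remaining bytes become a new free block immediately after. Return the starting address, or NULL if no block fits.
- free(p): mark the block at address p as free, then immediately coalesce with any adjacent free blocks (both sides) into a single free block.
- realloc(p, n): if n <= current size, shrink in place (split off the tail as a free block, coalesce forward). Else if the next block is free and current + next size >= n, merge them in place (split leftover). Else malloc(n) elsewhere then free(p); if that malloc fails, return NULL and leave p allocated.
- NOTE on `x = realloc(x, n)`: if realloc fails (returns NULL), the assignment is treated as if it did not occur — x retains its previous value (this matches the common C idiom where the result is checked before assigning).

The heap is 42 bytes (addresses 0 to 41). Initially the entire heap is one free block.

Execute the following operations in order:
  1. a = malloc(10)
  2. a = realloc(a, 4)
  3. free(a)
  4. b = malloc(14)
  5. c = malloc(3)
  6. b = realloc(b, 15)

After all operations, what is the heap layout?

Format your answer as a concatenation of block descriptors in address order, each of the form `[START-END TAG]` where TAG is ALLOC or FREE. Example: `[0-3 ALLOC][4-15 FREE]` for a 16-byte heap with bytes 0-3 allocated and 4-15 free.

Op 1: a = malloc(10) -> a = 0; heap: [0-9 ALLOC][10-41 FREE]
Op 2: a = realloc(a, 4) -> a = 0; heap: [0-3 ALLOC][4-41 FREE]
Op 3: free(a) -> (freed a); heap: [0-41 FREE]
Op 4: b = malloc(14) -> b = 0; heap: [0-13 ALLOC][14-41 FREE]
Op 5: c = malloc(3) -> c = 14; heap: [0-13 ALLOC][14-16 ALLOC][17-41 FREE]
Op 6: b = realloc(b, 15) -> b = 17; heap: [0-13 FREE][14-16 ALLOC][17-31 ALLOC][32-41 FREE]

Answer: [0-13 FREE][14-16 ALLOC][17-31 ALLOC][32-41 FREE]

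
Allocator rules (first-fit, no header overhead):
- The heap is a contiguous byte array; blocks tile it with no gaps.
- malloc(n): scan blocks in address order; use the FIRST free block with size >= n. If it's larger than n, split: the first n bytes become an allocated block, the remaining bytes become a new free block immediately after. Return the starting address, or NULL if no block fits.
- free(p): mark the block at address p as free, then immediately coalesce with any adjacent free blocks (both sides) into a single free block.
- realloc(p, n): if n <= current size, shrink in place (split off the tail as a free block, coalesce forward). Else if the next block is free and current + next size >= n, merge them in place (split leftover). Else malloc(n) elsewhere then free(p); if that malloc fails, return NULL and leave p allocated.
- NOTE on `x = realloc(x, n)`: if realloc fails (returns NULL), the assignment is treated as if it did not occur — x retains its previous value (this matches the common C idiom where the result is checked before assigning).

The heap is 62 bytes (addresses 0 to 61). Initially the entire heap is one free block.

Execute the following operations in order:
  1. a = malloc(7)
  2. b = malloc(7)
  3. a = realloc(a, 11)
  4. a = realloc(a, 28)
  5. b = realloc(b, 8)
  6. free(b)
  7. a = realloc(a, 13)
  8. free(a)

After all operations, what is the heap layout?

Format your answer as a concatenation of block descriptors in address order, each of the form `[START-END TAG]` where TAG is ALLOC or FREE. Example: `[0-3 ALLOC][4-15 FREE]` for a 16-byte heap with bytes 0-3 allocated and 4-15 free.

Answer: [0-61 FREE]

Derivation:
Op 1: a = malloc(7) -> a = 0; heap: [0-6 ALLOC][7-61 FREE]
Op 2: b = malloc(7) -> b = 7; heap: [0-6 ALLOC][7-13 ALLOC][14-61 FREE]
Op 3: a = realloc(a, 11) -> a = 14; heap: [0-6 FREE][7-13 ALLOC][14-24 ALLOC][25-61 FREE]
Op 4: a = realloc(a, 28) -> a = 14; heap: [0-6 FREE][7-13 ALLOC][14-41 ALLOC][42-61 FREE]
Op 5: b = realloc(b, 8) -> b = 42; heap: [0-13 FREE][14-41 ALLOC][42-49 ALLOC][50-61 FREE]
Op 6: free(b) -> (freed b); heap: [0-13 FREE][14-41 ALLOC][42-61 FREE]
Op 7: a = realloc(a, 13) -> a = 14; heap: [0-13 FREE][14-26 ALLOC][27-61 FREE]
Op 8: free(a) -> (freed a); heap: [0-61 FREE]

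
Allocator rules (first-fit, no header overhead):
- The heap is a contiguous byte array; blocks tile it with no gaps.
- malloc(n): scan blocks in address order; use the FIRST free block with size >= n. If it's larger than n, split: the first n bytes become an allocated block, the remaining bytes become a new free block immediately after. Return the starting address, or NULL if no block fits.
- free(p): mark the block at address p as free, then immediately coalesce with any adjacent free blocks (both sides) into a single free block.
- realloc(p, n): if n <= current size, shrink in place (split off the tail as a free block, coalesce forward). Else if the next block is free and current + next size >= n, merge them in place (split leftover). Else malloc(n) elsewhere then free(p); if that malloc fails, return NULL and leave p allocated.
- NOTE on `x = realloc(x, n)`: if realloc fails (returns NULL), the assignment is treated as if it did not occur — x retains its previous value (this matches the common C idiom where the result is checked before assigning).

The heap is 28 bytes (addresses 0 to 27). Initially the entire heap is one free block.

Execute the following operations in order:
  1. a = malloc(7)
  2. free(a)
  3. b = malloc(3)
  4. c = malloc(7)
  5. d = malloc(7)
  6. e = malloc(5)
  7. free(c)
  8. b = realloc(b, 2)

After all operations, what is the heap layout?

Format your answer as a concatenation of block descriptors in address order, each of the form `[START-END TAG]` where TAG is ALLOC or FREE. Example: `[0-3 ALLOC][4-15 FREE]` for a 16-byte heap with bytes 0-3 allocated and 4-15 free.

Answer: [0-1 ALLOC][2-9 FREE][10-16 ALLOC][17-21 ALLOC][22-27 FREE]

Derivation:
Op 1: a = malloc(7) -> a = 0; heap: [0-6 ALLOC][7-27 FREE]
Op 2: free(a) -> (freed a); heap: [0-27 FREE]
Op 3: b = malloc(3) -> b = 0; heap: [0-2 ALLOC][3-27 FREE]
Op 4: c = malloc(7) -> c = 3; heap: [0-2 ALLOC][3-9 ALLOC][10-27 FREE]
Op 5: d = malloc(7) -> d = 10; heap: [0-2 ALLOC][3-9 ALLOC][10-16 ALLOC][17-27 FREE]
Op 6: e = malloc(5) -> e = 17; heap: [0-2 ALLOC][3-9 ALLOC][10-16 ALLOC][17-21 ALLOC][22-27 FREE]
Op 7: free(c) -> (freed c); heap: [0-2 ALLOC][3-9 FREE][10-16 ALLOC][17-21 ALLOC][22-27 FREE]
Op 8: b = realloc(b, 2) -> b = 0; heap: [0-1 ALLOC][2-9 FREE][10-16 ALLOC][17-21 ALLOC][22-27 FREE]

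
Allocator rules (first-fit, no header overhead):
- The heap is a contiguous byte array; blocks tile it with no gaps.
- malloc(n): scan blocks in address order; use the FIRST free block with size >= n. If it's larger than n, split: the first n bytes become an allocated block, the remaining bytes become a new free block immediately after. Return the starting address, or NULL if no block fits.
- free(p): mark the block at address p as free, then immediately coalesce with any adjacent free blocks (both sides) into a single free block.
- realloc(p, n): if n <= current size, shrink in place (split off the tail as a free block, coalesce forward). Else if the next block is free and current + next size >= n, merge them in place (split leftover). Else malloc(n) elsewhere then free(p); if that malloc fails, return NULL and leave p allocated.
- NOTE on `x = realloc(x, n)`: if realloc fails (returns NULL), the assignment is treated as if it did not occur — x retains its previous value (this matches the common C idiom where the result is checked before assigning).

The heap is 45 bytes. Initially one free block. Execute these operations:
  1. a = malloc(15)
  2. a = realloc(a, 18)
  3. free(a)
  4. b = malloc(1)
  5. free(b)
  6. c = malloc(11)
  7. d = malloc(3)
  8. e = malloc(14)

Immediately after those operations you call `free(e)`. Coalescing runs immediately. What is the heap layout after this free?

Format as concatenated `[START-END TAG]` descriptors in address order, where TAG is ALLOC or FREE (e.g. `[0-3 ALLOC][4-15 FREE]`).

Op 1: a = malloc(15) -> a = 0; heap: [0-14 ALLOC][15-44 FREE]
Op 2: a = realloc(a, 18) -> a = 0; heap: [0-17 ALLOC][18-44 FREE]
Op 3: free(a) -> (freed a); heap: [0-44 FREE]
Op 4: b = malloc(1) -> b = 0; heap: [0-0 ALLOC][1-44 FREE]
Op 5: free(b) -> (freed b); heap: [0-44 FREE]
Op 6: c = malloc(11) -> c = 0; heap: [0-10 ALLOC][11-44 FREE]
Op 7: d = malloc(3) -> d = 11; heap: [0-10 ALLOC][11-13 ALLOC][14-44 FREE]
Op 8: e = malloc(14) -> e = 14; heap: [0-10 ALLOC][11-13 ALLOC][14-27 ALLOC][28-44 FREE]
free(e): e = 14 -> block [14-27 ALLOC]; mark free, coalesce with adjacent free neighbors -> [0-10 ALLOC][11-13 ALLOC][14-44 FREE]

Answer: [0-10 ALLOC][11-13 ALLOC][14-44 FREE]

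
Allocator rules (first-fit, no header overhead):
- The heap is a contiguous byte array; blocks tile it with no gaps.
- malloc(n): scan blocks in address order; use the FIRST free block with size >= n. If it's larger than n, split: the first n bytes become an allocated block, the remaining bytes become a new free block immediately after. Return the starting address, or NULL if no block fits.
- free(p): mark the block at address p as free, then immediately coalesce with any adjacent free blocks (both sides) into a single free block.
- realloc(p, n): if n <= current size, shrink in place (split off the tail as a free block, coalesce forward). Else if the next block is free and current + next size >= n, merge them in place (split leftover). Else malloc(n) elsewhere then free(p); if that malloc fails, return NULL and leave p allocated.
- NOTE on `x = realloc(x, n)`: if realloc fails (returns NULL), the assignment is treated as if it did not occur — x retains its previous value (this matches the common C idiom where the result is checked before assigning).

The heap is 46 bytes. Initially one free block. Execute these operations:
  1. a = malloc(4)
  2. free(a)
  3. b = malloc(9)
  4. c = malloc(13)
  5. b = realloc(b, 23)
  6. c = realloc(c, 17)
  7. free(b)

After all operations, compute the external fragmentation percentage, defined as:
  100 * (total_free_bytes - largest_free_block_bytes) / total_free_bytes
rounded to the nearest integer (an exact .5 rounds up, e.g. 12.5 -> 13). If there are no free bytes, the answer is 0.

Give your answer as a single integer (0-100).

Op 1: a = malloc(4) -> a = 0; heap: [0-3 ALLOC][4-45 FREE]
Op 2: free(a) -> (freed a); heap: [0-45 FREE]
Op 3: b = malloc(9) -> b = 0; heap: [0-8 ALLOC][9-45 FREE]
Op 4: c = malloc(13) -> c = 9; heap: [0-8 ALLOC][9-21 ALLOC][22-45 FREE]
Op 5: b = realloc(b, 23) -> b = 22; heap: [0-8 FREE][9-21 ALLOC][22-44 ALLOC][45-45 FREE]
Op 6: c = realloc(c, 17) -> NULL (c unchanged); heap: [0-8 FREE][9-21 ALLOC][22-44 ALLOC][45-45 FREE]
Op 7: free(b) -> (freed b); heap: [0-8 FREE][9-21 ALLOC][22-45 FREE]
Free blocks: [9 24] total_free=33 largest=24 -> 100*(33-24)/33 = 900/33 ≈ 27.273 -> rounds to 27

Answer: 27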